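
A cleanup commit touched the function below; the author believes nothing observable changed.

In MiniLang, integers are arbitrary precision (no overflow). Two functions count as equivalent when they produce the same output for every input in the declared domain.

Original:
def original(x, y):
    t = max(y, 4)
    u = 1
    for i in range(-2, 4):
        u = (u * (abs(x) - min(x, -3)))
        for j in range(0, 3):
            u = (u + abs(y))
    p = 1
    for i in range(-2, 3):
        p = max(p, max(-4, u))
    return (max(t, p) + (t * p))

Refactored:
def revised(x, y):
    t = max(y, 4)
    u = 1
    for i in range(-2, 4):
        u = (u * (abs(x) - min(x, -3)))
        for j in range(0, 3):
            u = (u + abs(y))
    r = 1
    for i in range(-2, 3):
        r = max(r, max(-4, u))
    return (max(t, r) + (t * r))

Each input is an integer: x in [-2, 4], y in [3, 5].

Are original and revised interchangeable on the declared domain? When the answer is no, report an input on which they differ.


Changes here: local variable names differ; the full 21-point sweep finds no disagreement.
verdict: equivalent


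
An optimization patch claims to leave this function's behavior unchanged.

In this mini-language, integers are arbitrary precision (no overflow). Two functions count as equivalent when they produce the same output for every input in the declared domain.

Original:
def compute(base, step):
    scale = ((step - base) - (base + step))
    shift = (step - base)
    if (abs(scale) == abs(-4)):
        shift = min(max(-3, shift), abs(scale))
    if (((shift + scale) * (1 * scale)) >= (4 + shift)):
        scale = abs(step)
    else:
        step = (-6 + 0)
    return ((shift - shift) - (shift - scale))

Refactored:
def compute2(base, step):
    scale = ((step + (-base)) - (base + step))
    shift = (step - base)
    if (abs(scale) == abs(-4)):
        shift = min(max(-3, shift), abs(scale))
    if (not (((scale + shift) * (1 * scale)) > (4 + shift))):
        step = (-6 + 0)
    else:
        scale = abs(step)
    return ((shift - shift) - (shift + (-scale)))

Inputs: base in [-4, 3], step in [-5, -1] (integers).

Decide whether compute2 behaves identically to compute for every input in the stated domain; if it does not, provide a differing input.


Run the pair on base=-1, step=-1.
compute: scale becomes 2; next shift becomes 0; next (abs(scale) == abs(-4)) evaluates to false; next (((shift + scale) * (1 * scale)) >= (4 + shift)) evaluates to true; next scale becomes 1; next final value 1
compute2: scale becomes 2; next shift becomes 0; next (abs(scale) == abs(-4)) evaluates to false; next (not (((scale + shift) * (1 * scale)) > (4 + shift))) evaluates to true; next step becomes -6; next final value 2
1 != 2, so the rewrite changes behavior.
verdict: not equivalent; witness: base=-1, step=-1


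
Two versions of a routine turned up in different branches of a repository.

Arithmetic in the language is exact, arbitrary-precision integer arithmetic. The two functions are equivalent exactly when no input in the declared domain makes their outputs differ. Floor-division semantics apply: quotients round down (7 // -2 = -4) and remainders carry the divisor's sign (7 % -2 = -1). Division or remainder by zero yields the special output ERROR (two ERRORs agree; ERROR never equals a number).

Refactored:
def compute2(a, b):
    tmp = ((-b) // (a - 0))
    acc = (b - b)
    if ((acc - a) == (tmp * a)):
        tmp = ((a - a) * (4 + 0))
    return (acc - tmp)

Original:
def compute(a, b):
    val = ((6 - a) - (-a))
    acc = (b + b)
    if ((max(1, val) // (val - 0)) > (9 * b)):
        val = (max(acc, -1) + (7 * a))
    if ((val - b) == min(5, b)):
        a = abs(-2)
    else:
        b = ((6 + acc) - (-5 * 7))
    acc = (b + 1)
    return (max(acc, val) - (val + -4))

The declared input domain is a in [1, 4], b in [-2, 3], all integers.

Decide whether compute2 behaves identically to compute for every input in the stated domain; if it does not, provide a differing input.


Take a=1, b=-2.
compute: val := 6 | acc := -4 | ((max(1, val) // (val - 0)) > (9 * b)): true | val := 6 | ((val - b) == min(5, b)): false | b := 37 | acc := 38 | result 36
compute2: tmp := 2 | acc := 0 | ((acc - a) == (tmp * a)): false | result -2
36 != -2, so the rewrite changes behavior.
verdict: not equivalent; witness: a=1, b=-2


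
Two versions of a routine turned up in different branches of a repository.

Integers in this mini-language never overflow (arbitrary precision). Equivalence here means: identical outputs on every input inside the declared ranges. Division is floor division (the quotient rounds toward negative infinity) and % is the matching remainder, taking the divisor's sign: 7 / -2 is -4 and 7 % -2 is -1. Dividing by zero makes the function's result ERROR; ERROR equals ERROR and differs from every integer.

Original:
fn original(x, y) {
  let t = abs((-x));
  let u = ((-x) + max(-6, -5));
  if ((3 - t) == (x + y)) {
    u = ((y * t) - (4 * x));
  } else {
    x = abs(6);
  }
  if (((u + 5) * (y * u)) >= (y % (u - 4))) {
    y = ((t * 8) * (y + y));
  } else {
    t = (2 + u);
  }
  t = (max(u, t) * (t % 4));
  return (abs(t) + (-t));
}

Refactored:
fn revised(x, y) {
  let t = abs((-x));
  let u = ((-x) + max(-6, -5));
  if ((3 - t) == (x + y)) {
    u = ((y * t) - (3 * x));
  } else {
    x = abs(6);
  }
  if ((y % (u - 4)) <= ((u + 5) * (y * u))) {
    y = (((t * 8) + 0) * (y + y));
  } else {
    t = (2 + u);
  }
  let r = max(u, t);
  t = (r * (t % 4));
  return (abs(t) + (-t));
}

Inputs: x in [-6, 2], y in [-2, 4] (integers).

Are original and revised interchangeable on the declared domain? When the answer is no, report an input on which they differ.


Evaluate both at x=2, y=-1.
original: t = 2; u = -7; ((3 - t) == (x + y)) -> true; u = -10; (((u + 5) * (y * u)) >= (y % (u - 4))) -> false; t = -8; t = 0; return 0
revised: t = 2; u = -7; ((3 - t) == (x + y)) -> true; u = -8; ((y % (u - 4)) <= ((u + 5) * (y * u))) -> false; t = -6; r = -6; t = -12; return 24
0 vs 24 — the two versions disagree here.
verdict: not equivalent; witness: x=2, y=-1


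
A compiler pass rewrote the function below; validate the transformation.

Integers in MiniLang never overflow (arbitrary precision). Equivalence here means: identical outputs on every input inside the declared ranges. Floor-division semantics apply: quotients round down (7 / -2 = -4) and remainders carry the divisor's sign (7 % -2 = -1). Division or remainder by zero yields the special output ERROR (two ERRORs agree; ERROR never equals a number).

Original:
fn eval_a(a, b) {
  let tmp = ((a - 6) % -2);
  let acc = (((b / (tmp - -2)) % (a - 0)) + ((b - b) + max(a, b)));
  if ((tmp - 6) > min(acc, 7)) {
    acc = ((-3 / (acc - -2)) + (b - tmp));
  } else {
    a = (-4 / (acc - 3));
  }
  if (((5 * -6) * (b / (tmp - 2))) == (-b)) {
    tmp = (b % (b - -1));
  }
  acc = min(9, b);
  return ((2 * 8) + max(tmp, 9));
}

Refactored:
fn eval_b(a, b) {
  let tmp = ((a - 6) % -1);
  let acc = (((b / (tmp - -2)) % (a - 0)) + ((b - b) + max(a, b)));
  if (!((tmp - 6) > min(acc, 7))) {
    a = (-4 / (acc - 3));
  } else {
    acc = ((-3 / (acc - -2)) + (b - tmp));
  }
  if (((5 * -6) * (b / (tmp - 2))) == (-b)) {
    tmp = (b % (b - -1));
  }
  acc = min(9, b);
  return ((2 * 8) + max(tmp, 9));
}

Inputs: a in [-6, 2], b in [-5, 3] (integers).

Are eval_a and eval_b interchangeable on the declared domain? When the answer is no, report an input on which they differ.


Not equivalent: a=-3, b=3 separates them (ERROR vs 25).
eval_a: tmp=-1, then acc=3, then ((tmp - 6) > min(acc, 7)) is false, then a zero divisor aborts: ERROR
eval_b: tmp=0, then acc=1, then (!((tmp - 6) > min(acc, 7))) is true, then a=2, then (((5 * -6) * (b / (tmp - 2))) == (-b)) is false, then acc=3, then returns 25
verdict: not equivalent; witness: a=-3, b=3


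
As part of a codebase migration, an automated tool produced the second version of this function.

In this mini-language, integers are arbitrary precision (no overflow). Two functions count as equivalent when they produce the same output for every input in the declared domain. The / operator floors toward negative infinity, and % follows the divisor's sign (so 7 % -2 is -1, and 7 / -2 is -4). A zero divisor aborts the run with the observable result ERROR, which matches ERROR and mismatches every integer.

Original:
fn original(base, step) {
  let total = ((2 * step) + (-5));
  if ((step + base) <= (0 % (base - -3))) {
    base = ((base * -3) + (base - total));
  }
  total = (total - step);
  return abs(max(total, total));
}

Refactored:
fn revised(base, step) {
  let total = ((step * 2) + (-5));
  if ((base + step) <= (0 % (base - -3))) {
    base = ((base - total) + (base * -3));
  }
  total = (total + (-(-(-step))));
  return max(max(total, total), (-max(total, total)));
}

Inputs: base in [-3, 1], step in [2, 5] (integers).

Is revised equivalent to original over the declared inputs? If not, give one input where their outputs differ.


The two versions differ — the changes include min/max/abs usage differs, arithmetic usage differs.
One worked example (base=-1, step=2) — original: total := -1 | ((step + base) <= (0 % (base - -3))): false | total := -3 | result 3; revised: total := -1 | ((base + step) <= (0 % (base - -3))): false | total := -3 | result 3; agreement on 3.
Every one of the 20 inputs gives matching results.
verdict: equivalent


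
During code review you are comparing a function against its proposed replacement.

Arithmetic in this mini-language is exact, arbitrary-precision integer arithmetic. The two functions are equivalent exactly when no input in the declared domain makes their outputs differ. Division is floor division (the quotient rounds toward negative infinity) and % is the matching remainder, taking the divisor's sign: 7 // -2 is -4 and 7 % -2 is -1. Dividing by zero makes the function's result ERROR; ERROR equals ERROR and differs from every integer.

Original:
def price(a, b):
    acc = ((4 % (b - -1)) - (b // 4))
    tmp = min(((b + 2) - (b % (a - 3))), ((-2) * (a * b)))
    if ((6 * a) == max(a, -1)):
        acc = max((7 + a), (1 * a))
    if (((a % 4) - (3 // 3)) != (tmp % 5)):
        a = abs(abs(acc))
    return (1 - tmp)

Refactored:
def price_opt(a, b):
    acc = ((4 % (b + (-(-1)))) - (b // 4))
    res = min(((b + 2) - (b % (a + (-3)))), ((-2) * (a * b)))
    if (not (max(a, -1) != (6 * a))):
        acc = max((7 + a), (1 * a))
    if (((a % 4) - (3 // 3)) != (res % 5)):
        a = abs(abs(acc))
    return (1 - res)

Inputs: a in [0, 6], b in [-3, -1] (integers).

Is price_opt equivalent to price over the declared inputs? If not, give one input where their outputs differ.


Side by side, the visible changes include: arithmetic usage differs, plus local variable names differ, plus boolean connective usage differs, plus comparison usage differs.
Spot check at a=1, b=-1 — price: division by zero -> ERROR. price_opt: division by zero -> ERROR. Both give ERROR.
Across all 21 domain points the two functions coincide.
verdict: equivalent


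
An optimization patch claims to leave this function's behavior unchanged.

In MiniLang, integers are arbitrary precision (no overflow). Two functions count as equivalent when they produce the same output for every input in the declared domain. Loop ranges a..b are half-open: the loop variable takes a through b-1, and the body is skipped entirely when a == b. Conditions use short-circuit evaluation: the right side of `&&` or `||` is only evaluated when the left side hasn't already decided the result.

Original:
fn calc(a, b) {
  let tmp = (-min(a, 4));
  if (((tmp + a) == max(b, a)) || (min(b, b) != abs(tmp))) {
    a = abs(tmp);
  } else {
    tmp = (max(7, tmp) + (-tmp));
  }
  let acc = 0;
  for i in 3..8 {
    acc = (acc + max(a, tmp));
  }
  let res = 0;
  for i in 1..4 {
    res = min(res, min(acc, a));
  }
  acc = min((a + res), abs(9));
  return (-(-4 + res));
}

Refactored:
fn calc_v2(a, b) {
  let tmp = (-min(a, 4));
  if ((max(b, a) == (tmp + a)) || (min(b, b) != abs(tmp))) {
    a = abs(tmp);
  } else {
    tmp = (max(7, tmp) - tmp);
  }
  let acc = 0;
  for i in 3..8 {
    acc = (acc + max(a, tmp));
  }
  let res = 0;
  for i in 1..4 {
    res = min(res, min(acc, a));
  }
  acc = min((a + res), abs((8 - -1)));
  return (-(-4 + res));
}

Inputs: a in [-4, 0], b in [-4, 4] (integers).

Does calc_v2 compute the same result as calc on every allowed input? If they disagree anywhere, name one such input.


Reading the diff, among the changes: arithmetic usage differs, plus constant usage differs.
Tracing a=0, b=-4: calc: tmp = 0; (((tmp + a) == max(b, a)) || (min(b, b) != abs(tmp))) -> true; a = 0; acc = 0; [i=3]; acc = 0; [i=4]; acc = 0; [i=5]; acc = 0; [i=6]; acc = 0; [i=7]; acc = 0; res = 0; [i=1]; res = 0; [i=2]; res = 0; [i=3]; res = 0; acc = 0; return 4 | calc_v2: tmp = 0; ((max(b, a) == (tmp + a)) || (min(b, b) != abs(tmp))) -> true; a = 0; acc = 0; [i=3]; acc = 0; [i=4]; acc = 0; [i=5]; acc = 0; [i=6]; acc = 0; [i=7]; acc = 0; res = 0; [i=1]; res = 0; [i=2]; res = 0; [i=3]; res = 0; acc = 0; return 4 — matching result 4.
Every one of the 45 inputs gives matching results.
verdict: equivalent


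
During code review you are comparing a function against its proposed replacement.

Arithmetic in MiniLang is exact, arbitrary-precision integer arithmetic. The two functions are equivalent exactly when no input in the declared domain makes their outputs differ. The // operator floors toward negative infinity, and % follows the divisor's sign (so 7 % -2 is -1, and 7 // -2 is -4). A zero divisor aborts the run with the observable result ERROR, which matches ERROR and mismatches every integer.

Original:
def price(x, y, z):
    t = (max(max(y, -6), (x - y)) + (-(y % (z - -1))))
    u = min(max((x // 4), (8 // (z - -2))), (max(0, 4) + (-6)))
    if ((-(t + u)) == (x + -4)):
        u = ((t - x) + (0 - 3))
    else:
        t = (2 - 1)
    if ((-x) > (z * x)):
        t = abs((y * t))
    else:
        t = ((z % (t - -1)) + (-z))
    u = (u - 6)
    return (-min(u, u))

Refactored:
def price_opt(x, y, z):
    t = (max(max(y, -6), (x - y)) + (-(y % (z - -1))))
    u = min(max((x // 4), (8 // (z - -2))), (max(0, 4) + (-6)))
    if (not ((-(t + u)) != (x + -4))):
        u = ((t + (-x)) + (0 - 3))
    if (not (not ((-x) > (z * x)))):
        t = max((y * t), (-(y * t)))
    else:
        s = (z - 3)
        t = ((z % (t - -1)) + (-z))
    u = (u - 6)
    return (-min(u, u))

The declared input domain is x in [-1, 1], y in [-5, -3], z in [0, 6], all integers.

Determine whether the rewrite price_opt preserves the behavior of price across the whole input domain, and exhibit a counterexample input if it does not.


At x=0, y=-3, z=6: price gives 8, price_opt gives ERROR.
verdict: not equivalent; witness: x=0, y=-3, z=6


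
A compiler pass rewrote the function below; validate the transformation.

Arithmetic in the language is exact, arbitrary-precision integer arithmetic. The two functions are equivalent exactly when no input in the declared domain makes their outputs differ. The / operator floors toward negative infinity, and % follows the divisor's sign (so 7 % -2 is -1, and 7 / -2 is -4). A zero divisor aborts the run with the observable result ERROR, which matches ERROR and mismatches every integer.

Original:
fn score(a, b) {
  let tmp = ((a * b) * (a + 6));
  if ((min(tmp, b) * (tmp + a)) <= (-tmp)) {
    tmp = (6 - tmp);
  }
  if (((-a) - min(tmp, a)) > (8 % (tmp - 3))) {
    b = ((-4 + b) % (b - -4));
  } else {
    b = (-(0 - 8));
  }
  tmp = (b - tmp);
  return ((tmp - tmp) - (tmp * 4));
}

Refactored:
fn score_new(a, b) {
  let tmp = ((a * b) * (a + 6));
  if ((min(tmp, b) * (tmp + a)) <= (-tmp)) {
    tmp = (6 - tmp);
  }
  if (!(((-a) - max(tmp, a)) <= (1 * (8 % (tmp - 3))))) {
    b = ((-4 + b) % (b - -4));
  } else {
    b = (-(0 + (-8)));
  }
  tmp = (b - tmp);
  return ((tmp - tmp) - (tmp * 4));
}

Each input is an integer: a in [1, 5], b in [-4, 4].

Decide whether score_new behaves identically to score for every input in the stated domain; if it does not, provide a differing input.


Not equivalent: a=1, b=-1 separates them (-32 vs -60).
score: tmp := -7 | ((min(tmp, b) * (tmp + a)) <= (-tmp)): false | (((-a) - min(tmp, a)) > (8 % (tmp - 3))): true | b := 1 | tmp := 8 | result -32
score_new: tmp := -7 | ((min(tmp, b) * (tmp + a)) <= (-tmp)): false | (!(((-a) - max(tmp, a)) <= (1 * (8 % (tmp - 3))))): false | b := 8 | tmp := 15 | result -60
verdict: not equivalent; witness: a=1, b=-1


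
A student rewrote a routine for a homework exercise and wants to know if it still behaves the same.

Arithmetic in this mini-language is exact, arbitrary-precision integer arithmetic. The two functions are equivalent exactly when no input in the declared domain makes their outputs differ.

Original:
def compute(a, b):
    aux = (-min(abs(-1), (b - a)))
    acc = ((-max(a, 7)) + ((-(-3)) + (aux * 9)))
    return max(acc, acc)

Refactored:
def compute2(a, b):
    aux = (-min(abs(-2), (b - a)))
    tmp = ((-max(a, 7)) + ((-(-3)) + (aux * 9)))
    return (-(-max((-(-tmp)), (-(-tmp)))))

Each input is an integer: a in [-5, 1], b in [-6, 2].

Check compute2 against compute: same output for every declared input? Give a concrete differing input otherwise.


The rewrite breaks on a=-5, b=-3, where the results are -13 and -22.
compute: aux becomes -1; next acc becomes -13; next final value -13
compute2: aux becomes -2; next tmp becomes -22; next final value -22
verdict: not equivalent; witness: a=-5, b=-3


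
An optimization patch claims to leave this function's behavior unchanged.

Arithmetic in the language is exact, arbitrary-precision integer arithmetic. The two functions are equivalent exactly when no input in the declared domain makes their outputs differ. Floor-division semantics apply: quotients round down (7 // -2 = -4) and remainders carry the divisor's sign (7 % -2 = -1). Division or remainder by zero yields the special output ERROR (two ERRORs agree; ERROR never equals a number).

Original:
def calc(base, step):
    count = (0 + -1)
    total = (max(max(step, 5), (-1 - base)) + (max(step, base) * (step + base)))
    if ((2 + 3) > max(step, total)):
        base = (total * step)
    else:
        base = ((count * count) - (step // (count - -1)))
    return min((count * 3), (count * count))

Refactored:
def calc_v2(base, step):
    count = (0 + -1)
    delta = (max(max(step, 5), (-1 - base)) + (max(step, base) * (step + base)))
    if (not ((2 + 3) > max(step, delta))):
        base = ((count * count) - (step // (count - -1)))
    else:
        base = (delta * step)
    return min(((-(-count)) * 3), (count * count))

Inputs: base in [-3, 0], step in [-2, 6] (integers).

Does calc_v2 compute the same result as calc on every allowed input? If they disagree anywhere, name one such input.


This is a faithful refactor — local variable names differ; boolean connective usage differs, but the computed results match everywhere.
Tracing base=0, step=6: calc: count=-1, then total=42, then ((2 + 3) > max(step, total)) is false, then a zero divisor aborts: ERROR | calc_v2: count=-1, then delta=42, then (not ((2 + 3) > max(step, delta))) is true, then a zero divisor aborts: ERROR — matching result ERROR.
Every one of the 36 inputs gives matching results.
verdict: equivalent


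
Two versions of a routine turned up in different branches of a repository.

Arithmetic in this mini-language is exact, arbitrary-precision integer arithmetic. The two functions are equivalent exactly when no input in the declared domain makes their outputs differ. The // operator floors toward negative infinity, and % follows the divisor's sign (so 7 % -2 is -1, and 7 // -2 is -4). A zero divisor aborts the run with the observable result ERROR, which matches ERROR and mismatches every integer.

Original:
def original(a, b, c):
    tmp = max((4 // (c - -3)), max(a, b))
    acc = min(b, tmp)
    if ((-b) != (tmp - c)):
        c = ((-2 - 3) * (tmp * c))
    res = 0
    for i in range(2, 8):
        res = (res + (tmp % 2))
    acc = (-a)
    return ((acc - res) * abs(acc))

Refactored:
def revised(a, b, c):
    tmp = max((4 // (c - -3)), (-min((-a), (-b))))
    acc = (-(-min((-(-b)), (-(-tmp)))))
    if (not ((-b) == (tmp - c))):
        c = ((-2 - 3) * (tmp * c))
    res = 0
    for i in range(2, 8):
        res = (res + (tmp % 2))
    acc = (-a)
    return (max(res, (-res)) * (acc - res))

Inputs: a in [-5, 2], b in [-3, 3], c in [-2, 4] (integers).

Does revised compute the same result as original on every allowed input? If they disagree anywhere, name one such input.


Try a=-5, b=-3, c=-2.
original: tmp = 4; acc = -3; ((-b) != (tmp - c)) -> true; c = 40; res = 0; [i=2]; res = 0; [i=3]; res = 0; [i=4]; res = 0; [i=5]; res = 0; [i=6]; res = 0; [i=7]; res = 0; acc = 5; return 25
revised: tmp = 4; acc = -3; (not ((-b) == (tmp - c))) -> true; c = 40; res = 0; [i=2]; res = 0; [i=3]; res = 0; [i=4]; res = 0; [i=5]; res = 0; [i=6]; res = 0; [i=7]; res = 0; acc = 5; return 0
25 != 0, so the rewrite changes behavior.
verdict: not equivalent; witness: a=-5, b=-3, c=-2


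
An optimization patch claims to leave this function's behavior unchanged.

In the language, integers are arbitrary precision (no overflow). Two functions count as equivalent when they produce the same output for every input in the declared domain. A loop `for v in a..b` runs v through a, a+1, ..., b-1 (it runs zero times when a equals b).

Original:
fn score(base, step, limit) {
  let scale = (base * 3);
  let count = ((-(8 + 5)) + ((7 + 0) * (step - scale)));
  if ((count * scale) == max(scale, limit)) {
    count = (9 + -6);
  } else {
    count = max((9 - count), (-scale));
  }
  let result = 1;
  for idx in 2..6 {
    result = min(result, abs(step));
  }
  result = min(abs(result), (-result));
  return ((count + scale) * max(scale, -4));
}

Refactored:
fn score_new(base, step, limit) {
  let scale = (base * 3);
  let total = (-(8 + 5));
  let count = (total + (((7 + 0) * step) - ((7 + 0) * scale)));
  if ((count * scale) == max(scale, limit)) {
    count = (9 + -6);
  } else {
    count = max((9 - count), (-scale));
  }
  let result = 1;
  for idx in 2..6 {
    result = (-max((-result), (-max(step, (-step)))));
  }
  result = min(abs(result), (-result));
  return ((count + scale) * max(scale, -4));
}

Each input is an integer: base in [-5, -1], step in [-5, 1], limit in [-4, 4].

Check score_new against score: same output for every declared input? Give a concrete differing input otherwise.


Equivalent — the differences include statement counts differ; constant usage differs; arithmetic usage differs; local variable names differ; min/max/abs usage differs, yet no declared input distinguishes the two.
Spot check at base=-5, step=-3, limit=2 — score: scale becomes -15; next count becomes 71; next ((count * scale) == max(scale, limit)) evaluates to false; next count becomes 15; next result becomes 1; next at idx=2:; next result becomes 1; next at idx=3:; next result becomes 1; next at idx=4:; next result becomes 1; next at idx=5:; next result becomes 1; next result becomes -1; next final value 0. score_new: scale becomes -15; next total becomes -13; next count becomes 71; next ((count * scale) == max(scale, limit)) evaluates to false; next count becomes 15; next result becomes 1; next at idx=2:; next result becomes 1; next at idx=3:; next result becomes 1; next at idx=4:; next result becomes 1; next at idx=5:; next result becomes 1; next result becomes -1; next final value 0. Both give 0.
Checked all 315 inputs in the declared domain: the outputs agree on every one.
verdict: equivalent


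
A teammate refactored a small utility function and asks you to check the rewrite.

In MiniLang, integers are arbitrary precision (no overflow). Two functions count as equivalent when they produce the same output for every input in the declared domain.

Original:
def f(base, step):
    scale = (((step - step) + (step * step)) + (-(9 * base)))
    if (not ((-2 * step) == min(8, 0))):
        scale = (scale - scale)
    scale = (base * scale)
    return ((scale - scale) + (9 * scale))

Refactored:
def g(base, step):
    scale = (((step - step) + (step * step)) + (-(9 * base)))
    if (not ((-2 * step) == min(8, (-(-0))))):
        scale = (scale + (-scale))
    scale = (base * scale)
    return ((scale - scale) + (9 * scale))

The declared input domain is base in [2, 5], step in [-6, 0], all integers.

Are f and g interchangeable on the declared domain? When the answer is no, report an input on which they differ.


The two are interchangeable: arithmetic usage differs, and every declared input agrees.
Spot check at base=2, step=-6 — f: scale = 18; (not ((-2 * step) == min(8, 0))) -> true; scale = 0; scale = 0; return 0. g: scale = 18; (not ((-2 * step) == min(8, (-(-0))))) -> true; scale = 0; scale = 0; return 0. Both give 0.
Sweeping the whole domain (28 inputs) finds no disagreement.
verdict: equivalent


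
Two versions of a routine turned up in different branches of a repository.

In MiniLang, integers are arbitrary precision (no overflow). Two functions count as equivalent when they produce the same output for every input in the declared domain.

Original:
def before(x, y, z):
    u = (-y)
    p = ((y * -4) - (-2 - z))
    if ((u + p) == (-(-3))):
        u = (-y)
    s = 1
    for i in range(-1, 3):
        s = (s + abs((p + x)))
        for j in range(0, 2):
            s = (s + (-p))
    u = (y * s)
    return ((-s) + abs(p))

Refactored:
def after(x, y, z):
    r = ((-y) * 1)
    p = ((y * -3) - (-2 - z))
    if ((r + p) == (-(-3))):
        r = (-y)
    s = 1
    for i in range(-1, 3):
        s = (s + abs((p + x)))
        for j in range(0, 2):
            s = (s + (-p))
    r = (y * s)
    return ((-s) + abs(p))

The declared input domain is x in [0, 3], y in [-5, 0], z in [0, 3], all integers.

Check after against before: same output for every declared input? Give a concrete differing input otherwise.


Try x=0, y=-5, z=0.
before: u=5, then p=22, then ((u + p) == (-(-3))) is false, then s=1, then (i=-1), then s=23, then (j=0), then s=1, then (j=1), then s=-21, then (i=0), then s=1, then (j=0), then s=-21, then (j=1), then s=-43, then (i=1), then s=-21, then (j=0), then s=-43, then (j=1), then s=-65, then (i=2), then s=-43, then (j=0), then s=-65, then (j=1), then s=-87, then u=435, then returns 109
after: r=5, then p=17, then ((r + p) == (-(-3))) is false, then s=1, then (i=-1), then s=18, then (j=0), then s=1, then (j=1), then s=-16, then (i=0), then s=1, then (j=0), then s=-16, then (j=1), then s=-33, then (i=1), then s=-16, then (j=0), then s=-33, then (j=1), then s=-50, then (i=2), then s=-33, then (j=0), then s=-50, then (j=1), then s=-67, then r=335, then returns 84
109 against 84: the behavior changed.
verdict: not equivalent; witness: x=0, y=-5, z=0


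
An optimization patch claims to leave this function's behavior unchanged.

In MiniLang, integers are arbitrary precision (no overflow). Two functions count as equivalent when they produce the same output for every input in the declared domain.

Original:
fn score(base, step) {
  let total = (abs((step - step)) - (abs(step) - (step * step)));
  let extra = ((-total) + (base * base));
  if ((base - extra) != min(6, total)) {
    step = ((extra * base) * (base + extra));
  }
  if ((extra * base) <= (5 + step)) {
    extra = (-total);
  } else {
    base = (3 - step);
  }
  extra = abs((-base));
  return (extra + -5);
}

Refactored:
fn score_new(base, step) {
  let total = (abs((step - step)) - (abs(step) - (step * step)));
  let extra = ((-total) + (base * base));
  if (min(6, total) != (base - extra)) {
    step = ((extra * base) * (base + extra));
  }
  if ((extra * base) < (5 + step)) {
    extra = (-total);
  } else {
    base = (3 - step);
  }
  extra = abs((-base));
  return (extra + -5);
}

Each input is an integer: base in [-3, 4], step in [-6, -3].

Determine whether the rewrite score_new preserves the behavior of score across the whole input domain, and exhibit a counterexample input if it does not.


The suspicious edit (`((extra * base) <= (5 + step))` became `((extra * base) < (5 + step))`) never changes the result for any input inside the declared domain; all 32 inputs agree.
verdict: equivalent


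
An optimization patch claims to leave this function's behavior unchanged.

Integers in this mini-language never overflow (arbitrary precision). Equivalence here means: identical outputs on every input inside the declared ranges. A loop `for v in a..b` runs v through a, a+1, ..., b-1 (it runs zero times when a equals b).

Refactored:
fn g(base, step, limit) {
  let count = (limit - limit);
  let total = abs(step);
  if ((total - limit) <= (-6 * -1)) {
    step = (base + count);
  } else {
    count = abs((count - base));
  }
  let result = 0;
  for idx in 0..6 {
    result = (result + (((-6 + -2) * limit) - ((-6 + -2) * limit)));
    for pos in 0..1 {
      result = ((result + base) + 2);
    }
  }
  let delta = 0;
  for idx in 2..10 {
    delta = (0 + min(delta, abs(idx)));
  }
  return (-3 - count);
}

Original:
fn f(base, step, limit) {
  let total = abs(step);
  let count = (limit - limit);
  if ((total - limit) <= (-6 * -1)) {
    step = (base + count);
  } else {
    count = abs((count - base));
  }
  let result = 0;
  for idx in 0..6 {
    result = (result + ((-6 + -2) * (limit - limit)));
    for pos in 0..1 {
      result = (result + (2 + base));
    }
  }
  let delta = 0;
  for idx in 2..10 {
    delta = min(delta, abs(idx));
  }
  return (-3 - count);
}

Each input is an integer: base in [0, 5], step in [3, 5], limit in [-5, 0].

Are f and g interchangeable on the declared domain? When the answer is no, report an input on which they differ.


Side by side, the visible changes include: arithmetic usage differs; and constant usage differs.
Tracing base=1, step=5, limit=0: f: total := 5 | count := 0 | ((total - limit) <= (-6 * -1)): true | step := 1 | result := 0 | iter idx=0: | result := 0 | iter pos=0: | result := 3 | iter idx=1: | result := 3 | iter pos=0: | result := 6 | iter idx=2: | result := 6 | iter pos=0: | result := 9 | iter idx=3: | result := 9 | iter pos=0: | result := 12 | iter idx=4: | result := 12 | iter pos=0: | result := 15 | iter idx=5: | result := 15 | iter pos=0: | result := 18 | delta := 0 | iter idx=2: | delta := 0 | iter idx=3: | delta := 0 | iter idx=4: | delta := 0 | iter idx=5: | delta := 0 | iter idx=6: | delta := 0 | iter idx=7: | delta := 0 | iter idx=8: | delta := 0 | iter idx=9: | delta := 0 | result -3 | g: count := 0 | total := 5 | ((total - limit) <= (-6 * -1)): true | step := 1 | result := 0 | iter idx=0: | result := 0 | iter pos=0: | result := 3 | iter idx=1: | result := 3 | iter pos=0: | result := 6 | iter idx=2: | result := 6 | iter pos=0: | result := 9 | iter idx=3: | result := 9 | iter pos=0: | result := 12 | iter idx=4: | result := 12 | iter pos=0: | result := 15 | iter idx=5: | result := 15 | iter pos=0: | result := 18 | delta := 0 | iter idx=2: | delta := 0 | iter idx=3: | delta := 0 | iter idx=4: | delta := 0 | iter idx=5: | delta := 0 | iter idx=6: | delta := 0 | iter idx=7: | delta := 0 | iter idx=8: | delta := 0 | iter idx=9: | delta := 0 | result -3 — matching result -3.
An exhaustive pass over the 108 declared inputs shows identical outputs.
verdict: equivalent


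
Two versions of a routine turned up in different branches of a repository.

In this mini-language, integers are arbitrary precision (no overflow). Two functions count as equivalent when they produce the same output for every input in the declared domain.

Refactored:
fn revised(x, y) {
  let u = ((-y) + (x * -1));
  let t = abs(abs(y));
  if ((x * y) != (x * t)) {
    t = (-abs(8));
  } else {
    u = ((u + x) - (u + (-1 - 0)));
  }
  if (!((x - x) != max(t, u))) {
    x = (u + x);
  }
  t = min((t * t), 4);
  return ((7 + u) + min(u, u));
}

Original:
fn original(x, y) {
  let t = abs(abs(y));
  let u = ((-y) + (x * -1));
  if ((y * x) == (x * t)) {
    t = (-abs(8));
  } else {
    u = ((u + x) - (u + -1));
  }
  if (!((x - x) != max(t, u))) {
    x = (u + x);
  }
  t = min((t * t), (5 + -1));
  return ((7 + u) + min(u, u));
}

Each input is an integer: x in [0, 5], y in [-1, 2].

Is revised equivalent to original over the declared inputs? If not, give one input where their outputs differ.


At x=0, y=0: original gives 7, revised gives 9.
verdict: not equivalent; witness: x=0, y=0


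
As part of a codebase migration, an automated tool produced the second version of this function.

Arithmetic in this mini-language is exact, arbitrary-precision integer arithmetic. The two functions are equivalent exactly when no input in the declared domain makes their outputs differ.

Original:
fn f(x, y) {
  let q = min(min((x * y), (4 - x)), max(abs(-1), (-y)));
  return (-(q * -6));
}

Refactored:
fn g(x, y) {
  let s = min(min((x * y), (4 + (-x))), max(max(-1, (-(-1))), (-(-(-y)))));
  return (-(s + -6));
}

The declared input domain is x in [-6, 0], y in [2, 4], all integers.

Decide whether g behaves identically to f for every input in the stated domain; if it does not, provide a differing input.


Take x=-6, y=2.
f: q := -12 | result -72
g: s := -12 | result 18
-72 against 18: the behavior changed.
verdict: not equivalent; witness: x=-6, y=2


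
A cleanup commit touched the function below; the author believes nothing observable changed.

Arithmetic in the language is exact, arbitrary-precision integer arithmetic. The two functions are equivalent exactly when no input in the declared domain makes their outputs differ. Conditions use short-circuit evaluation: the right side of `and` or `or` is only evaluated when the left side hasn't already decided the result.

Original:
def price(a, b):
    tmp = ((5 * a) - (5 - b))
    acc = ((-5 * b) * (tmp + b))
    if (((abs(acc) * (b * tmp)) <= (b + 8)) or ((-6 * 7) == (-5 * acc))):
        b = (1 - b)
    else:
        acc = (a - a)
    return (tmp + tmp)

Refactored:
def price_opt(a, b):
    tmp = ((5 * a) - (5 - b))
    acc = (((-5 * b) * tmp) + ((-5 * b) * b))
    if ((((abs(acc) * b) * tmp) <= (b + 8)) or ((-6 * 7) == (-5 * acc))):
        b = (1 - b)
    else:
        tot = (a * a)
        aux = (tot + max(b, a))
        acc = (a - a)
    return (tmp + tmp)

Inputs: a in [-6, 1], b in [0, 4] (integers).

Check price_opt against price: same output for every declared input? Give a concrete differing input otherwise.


Comparing the listings, the differences include: constant usage differs; statement counts differ; arithmetic usage differs; local variable names differ; min/max/abs usage differs.
Tracing a=-4, b=3: price: tmp becomes -22; next acc becomes 285; next (((abs(acc) * (b * tmp)) <= (b + 8)) or ((-6 * 7) == (-5 * acc))) evaluates to true; next b becomes -2; next final value -44 | price_opt: tmp becomes -22; next acc becomes 285; next ((((abs(acc) * b) * tmp) <= (b + 8)) or ((-6 * 7) == (-5 * acc))) evaluates to true; next b becomes -2; next final value -44 — matching result -44.
An exhaustive pass over the 40 declared inputs shows identical outputs.
verdict: equivalent


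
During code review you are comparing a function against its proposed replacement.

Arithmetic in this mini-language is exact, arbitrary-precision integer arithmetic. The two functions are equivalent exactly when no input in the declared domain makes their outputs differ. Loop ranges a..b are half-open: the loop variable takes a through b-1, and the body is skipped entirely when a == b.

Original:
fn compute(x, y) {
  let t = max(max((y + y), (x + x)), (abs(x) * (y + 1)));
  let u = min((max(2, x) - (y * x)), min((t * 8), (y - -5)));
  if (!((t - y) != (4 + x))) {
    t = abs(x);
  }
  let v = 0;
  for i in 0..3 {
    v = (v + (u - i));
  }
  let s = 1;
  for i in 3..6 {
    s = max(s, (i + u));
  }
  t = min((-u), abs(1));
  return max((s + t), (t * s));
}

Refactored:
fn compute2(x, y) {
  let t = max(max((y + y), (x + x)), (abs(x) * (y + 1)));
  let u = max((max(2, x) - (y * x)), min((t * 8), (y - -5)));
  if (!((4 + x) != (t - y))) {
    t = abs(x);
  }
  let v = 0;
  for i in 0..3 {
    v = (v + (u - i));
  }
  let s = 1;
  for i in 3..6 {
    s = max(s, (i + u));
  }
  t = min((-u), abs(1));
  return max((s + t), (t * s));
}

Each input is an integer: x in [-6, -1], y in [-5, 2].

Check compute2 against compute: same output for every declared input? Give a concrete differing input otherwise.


Not equivalent: x=-6, y=-1 separates them (2 vs 5).
compute: t=0, then u=-4, then (!((t - y) != (4 + x))) is false, then v=0, then (i=0), then v=-4, then (i=1), then v=-9, then (i=2), then v=-15, then s=1, then (i=3), then s=1, then (i=4), then s=1, then (i=5), then s=1, then t=1, then returns 2
compute2: t=0, then u=0, then (!((4 + x) != (t - y))) is false, then v=0, then (i=0), then v=0, then (i=1), then v=-1, then (i=2), then v=-3, then s=1, then (i=3), then s=3, then (i=4), then s=4, then (i=5), then s=5, then t=0, then returns 5
verdict: not equivalent; witness: x=-6, y=-1


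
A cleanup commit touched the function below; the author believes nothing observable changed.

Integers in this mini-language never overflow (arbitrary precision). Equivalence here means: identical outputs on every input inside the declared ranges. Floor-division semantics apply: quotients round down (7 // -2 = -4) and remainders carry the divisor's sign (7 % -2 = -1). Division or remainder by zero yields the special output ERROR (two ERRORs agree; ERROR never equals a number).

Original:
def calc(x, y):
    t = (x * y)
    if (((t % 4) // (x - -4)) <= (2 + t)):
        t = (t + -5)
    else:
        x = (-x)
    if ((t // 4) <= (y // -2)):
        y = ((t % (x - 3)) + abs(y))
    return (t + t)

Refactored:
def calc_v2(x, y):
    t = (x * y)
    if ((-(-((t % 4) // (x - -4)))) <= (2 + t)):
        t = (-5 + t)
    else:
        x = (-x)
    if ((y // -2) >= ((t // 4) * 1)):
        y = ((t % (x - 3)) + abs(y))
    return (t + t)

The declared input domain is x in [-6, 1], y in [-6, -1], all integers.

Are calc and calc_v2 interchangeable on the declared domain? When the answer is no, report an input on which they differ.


Reading the diff, among the changes: comparison usage differs, constant usage differs, arithmetic usage differs.
As a probe, take x=-1, y=-1: calc runs t := 1 | (((t % 4) // (x - -4)) <= (2 + t)): true | t := -4 | ((t // 4) <= (y // -2)): true | y := 1 | result -8; calc_v2 runs t := 1 | ((-(-((t % 4) // (x - -4)))) <= (2 + t)): true | t := -4 | ((y // -2) >= ((t // 4) * 1)): true | y := 1 | result -8; both end at -8.
Every one of the 48 inputs gives matching results.
verdict: equivalent


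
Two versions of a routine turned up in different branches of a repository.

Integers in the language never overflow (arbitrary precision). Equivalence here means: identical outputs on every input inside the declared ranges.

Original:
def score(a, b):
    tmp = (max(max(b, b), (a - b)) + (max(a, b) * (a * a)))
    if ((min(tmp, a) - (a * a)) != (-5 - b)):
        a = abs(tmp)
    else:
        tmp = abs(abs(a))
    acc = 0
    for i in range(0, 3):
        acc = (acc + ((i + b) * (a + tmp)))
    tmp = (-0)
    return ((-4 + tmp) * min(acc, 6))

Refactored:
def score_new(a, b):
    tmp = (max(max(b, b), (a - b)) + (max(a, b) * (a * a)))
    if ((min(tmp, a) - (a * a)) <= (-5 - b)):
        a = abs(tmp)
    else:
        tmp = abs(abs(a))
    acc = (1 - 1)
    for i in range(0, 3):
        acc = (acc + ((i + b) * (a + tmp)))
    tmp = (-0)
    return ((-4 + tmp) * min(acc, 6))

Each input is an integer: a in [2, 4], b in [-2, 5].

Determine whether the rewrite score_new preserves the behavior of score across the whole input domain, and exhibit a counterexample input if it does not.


a=2, b=-2 yields 288 from score but 48 from score_new.
verdict: not equivalent; witness: a=2, b=-2


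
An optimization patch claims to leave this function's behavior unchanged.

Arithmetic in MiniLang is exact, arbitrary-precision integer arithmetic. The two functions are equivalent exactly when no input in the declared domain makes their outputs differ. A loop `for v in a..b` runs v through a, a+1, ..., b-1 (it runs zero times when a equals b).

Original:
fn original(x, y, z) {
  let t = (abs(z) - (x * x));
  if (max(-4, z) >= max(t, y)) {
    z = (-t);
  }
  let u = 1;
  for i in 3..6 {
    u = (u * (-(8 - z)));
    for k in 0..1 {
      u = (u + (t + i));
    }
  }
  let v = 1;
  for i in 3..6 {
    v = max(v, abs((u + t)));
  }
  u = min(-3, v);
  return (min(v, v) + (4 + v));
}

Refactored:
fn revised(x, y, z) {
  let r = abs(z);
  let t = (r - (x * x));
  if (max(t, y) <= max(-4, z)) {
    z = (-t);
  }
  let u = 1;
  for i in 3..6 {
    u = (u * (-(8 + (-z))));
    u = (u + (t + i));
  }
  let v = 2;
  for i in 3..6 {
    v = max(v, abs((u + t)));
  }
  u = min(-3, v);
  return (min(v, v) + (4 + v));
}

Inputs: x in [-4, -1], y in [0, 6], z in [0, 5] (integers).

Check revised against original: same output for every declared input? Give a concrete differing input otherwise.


Not equivalent: x=-2, y=6, z=5 separates them (6 vs 8).
original: t = 1; (max(-4, z) >= max(t, y)) -> false; u = 1; [i=3]; u = -3; [k=0]; u = 1; [i=4]; u = -3; [k=0]; u = 2; [i=5]; u = -6; [k=0]; u = 0; v = 1; [i=3]; v = 1; [i=4]; v = 1; [i=5]; v = 1; u = -3; return 6
revised: r = 5; t = 1; (max(t, y) <= max(-4, z)) -> false; u = 1; [i=3]; u = -3; u = 1; [i=4]; u = -3; u = 2; [i=5]; u = -6; u = 0; v = 2; [i=3]; v = 2; [i=4]; v = 2; [i=5]; v = 2; u = -3; return 8
verdict: not equivalent; witness: x=-2, y=6, z=5
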